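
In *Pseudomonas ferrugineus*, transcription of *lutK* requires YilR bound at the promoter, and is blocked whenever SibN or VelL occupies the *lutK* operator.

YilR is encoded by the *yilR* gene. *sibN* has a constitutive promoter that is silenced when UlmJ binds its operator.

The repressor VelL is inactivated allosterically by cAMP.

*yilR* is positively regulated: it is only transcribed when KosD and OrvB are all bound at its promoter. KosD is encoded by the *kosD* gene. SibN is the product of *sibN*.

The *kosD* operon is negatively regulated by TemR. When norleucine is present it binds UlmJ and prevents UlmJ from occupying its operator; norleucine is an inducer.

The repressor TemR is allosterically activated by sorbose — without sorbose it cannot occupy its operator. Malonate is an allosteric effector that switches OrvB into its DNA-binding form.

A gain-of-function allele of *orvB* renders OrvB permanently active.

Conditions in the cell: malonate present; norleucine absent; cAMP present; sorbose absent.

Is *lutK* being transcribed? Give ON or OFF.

ON

Sorbose is absent, so TemR is inactive.
With no repressor bound, *kosD* is transcribed.
So KosD is produced and active.
OrvB is constitutively active in this strain.
No repressor is bound and KosD and OrvB are active, so *yilR* is transcribed.
So YilR is produced and active.
Norleucine is absent, so UlmJ is active.
With repressor UlmJ bound, *sibN* is not transcribed.
So SibN is not produced.
cAMP is present, so VelL is inactive.
No repressor is bound and YilR is active, so *lutK* is transcribed.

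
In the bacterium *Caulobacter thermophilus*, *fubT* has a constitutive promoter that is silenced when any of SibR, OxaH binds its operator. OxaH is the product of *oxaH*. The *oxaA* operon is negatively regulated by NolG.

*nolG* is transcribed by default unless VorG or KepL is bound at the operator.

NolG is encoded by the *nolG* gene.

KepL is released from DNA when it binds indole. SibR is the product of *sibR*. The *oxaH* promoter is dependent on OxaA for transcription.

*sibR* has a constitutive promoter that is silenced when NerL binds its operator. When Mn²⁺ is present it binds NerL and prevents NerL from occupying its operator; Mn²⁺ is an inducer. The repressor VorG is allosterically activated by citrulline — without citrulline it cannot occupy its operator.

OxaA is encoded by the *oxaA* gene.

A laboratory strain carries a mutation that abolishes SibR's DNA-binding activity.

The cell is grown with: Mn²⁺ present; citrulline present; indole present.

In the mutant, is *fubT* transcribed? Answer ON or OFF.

OFF

SibR is non-functional in this strain, so it has no effect.
Citrulline is present, so VorG is active.
Indole is present, so KepL is inactive.
With repressor VorG bound, *nolG* is not transcribed.
So NolG is not produced.
With no repressor bound, *oxaA* is transcribed.
So OxaA is produced and active.
No repressor is bound and OxaA is active, so *oxaH* is transcribed.
So OxaH is produced and active.
With repressor OxaH bound, *fubT* is not transcribed.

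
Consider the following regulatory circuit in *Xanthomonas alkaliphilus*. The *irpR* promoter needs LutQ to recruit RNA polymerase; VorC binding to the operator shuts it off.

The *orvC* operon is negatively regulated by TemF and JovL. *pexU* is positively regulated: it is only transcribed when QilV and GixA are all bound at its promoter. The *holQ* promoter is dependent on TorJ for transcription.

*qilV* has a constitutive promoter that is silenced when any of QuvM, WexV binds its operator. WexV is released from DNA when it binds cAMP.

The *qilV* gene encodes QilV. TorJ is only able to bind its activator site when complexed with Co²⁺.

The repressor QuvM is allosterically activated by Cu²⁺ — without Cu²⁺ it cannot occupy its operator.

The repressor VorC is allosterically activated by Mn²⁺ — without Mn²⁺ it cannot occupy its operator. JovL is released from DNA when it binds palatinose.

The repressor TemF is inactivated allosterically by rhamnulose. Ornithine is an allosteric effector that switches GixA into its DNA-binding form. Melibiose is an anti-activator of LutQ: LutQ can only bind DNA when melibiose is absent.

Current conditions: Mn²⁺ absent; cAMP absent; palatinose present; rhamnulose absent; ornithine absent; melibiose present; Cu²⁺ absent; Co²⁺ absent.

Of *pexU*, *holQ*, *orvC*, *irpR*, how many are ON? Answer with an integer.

0

Cu²⁺ is absent, so QuvM is inactive.
cAMP is absent, so WexV is active.
With repressor WexV bound, *qilV* is not transcribed.
So QilV is not produced.
Ornithine is absent, so GixA is inactive.
Required activator QilV is absent, so *pexU* is not transcribed.
→ *pexU* is OFF.
Co²⁺ is absent, so TorJ is inactive.
Required activator TorJ is absent, so *holQ* is not transcribed.
→ *holQ* is OFF.
Rhamnulose is absent, so TemF is active.
Palatinose is present, so JovL is inactive.
With repressor TemF bound, *orvC* is not transcribed.
→ *orvC* is OFF.
Mn²⁺ is absent, so VorC is inactive.
Melibiose is present, so LutQ is inactive.
Required activator LutQ is absent, so *irpR* is not transcribed.
→ *irpR* is OFF.
0 of the 4 genes are transcribed.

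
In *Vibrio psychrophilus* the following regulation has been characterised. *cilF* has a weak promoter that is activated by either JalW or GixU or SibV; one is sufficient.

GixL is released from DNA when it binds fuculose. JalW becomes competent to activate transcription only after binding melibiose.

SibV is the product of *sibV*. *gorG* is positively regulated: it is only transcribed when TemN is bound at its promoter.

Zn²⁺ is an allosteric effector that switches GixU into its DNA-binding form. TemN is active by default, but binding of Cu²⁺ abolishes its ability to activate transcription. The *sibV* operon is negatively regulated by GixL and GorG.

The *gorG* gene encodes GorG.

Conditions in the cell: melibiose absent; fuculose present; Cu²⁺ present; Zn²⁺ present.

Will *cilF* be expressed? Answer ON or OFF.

ON

Melibiose is absent, so JalW is inactive.
Zn²⁺ is present, so GixU is active.
Fuculose is present, so GixL is inactive.
Cu²⁺ is present, so TemN is inactive.
Required activator TemN is absent, so *gorG* is not transcribed.
So GorG is not produced.
With no repressor bound, *sibV* is transcribed.
So SibV is produced and active.
Activator GixU is present, so *cilF* is transcribed.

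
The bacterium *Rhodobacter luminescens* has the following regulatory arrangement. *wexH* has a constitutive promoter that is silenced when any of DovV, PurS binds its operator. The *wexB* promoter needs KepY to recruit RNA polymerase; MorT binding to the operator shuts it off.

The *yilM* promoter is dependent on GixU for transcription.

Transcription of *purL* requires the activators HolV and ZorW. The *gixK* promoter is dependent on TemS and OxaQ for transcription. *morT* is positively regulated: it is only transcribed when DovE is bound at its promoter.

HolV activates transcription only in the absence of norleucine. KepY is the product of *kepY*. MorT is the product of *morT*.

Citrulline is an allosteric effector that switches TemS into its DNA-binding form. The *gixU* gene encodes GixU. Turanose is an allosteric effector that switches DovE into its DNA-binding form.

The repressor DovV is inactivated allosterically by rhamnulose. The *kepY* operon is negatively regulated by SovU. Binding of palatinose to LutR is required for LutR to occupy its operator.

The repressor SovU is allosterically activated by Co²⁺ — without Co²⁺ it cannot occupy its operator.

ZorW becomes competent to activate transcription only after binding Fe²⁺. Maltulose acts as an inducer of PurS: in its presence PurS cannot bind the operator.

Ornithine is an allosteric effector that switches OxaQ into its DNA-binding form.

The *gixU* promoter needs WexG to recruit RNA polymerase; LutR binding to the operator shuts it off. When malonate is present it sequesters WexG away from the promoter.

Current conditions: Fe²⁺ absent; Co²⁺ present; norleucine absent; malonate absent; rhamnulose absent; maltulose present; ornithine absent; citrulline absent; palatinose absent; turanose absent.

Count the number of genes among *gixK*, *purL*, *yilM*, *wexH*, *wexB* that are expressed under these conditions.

Citrulline is absent, so TemS is inactive.
Ornithine is absent, so OxaQ is inactive.
Required activator TemS is absent, so *gixK* is not transcribed.
→ *gixK* is OFF.
Norleucine is absent, so HolV is active.
Fe²⁺ is absent, so ZorW is inactive.
Required activator ZorW is absent, so *purL* is not transcribed.
→ *purL* is OFF.
Palatinose is absent, so LutR is inactive.
Malonate is absent, so WexG is active.
No repressor is bound and WexG is active, so *gixU* is transcribed.
So GixU is produced and active.
No repressor is bound and GixU is active, so *yilM* is transcribed.
→ *yilM* is ON.
Rhamnulose is absent, so DovV is active.
Maltulose is present, so PurS is inactive.
With repressor DovV bound, *wexH* is not transcribed.
→ *wexH* is OFF.
Turanose is absent, so DovE is inactive.
Required activator DovE is absent, so *morT* is not transcribed.
So MorT is not produced.
Co²⁺ is present, so SovU is active.
With repressor SovU bound, *kepY* is not transcribed.
So KepY is not produced.
Required activator KepY is absent, so *wexB* is not transcribed.
→ *wexB* is OFF.
1 of the 5 genes is transcribed.

1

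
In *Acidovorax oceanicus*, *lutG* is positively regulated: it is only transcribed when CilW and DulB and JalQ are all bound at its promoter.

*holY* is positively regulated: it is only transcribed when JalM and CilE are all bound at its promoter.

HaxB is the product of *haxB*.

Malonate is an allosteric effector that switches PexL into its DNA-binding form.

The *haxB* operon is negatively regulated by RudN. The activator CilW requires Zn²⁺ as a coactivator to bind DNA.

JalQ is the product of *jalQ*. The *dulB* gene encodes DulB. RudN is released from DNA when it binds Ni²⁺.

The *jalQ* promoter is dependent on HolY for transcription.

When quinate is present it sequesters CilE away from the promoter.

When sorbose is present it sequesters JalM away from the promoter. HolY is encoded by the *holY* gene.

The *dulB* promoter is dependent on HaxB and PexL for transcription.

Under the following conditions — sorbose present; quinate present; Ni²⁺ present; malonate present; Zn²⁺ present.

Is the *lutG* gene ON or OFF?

OFF

Zn²⁺ is present, so CilW is active.
Ni²⁺ is present, so RudN is inactive.
With no repressor bound, *haxB* is transcribed.
So HaxB is produced and active.
Malonate is present, so PexL is active.
No repressor is bound and HaxB and PexL are active, so *dulB* is transcribed.
So DulB is produced and active.
Sorbose is present, so JalM is inactive.
Quinate is present, so CilE is inactive.
Required activator JalM is absent, so *holY* is not transcribed.
So HolY is not produced.
Required activator HolY is absent, so *jalQ* is not transcribed.
So JalQ is not produced.
Required activator JalQ is absent, so *lutG* is not transcribed.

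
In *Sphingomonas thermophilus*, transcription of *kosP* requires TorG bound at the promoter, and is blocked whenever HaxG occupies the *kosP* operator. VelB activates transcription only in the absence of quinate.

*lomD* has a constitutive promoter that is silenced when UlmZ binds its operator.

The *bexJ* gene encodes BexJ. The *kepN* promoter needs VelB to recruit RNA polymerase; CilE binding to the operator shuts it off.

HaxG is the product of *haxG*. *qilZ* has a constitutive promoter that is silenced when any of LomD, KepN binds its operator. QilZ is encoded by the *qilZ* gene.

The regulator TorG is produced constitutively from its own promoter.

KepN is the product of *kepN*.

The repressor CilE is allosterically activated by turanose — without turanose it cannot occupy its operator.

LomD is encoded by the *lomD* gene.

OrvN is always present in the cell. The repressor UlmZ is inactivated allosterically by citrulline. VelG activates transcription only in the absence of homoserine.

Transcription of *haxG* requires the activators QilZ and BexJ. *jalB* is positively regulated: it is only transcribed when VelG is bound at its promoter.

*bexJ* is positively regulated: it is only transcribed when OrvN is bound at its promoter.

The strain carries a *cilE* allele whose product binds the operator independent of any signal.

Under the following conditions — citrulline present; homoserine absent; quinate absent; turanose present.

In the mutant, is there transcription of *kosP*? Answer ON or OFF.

ON

TorG is produced constitutively and is active.
Citrulline is present, so UlmZ is inactive.
With no repressor bound, *lomD* is transcribed.
So LomD is produced and active.
CilE is constitutively active in this strain.
Quinate is absent, so VelB is active.
With repressor CilE bound, *kepN* is not transcribed.
So KepN is not produced.
With repressor LomD bound, *qilZ* is not transcribed.
So QilZ is not produced.
OrvN is produced constitutively and is active.
No repressor is bound and OrvN is active, so *bexJ* is transcribed.
So BexJ is produced and active.
Required activator QilZ is absent, so *haxG* is not transcribed.
So HaxG is not produced.
No repressor is bound and TorG is active, so *kosP* is transcribed.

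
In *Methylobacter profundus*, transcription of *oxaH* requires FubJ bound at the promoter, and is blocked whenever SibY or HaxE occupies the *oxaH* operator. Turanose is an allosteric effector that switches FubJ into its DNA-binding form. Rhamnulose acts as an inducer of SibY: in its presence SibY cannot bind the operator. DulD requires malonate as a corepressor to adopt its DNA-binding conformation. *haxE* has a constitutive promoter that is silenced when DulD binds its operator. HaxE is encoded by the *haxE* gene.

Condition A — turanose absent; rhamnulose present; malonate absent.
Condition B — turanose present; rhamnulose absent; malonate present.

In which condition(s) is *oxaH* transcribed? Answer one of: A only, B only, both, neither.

Condition A:
Turanose is absent, so FubJ is inactive.
Rhamnulose is present, so SibY is inactive.
Malonate is absent, so DulD is inactive.
With no repressor bound, *haxE* is transcribed.
So HaxE is produced and active.
With repressor HaxE bound, *oxaH* is not transcribed.
→ *oxaH* is OFF in A.
Condition B:
Turanose is present, so FubJ is active.
Rhamnulose is absent, so SibY is active.
Malonate is present, so DulD is active.
With repressor DulD bound, *haxE* is not transcribed.
So HaxE is not produced.
With repressor SibY bound, *oxaH* is not transcribed.
→ *oxaH* is OFF in B.

neither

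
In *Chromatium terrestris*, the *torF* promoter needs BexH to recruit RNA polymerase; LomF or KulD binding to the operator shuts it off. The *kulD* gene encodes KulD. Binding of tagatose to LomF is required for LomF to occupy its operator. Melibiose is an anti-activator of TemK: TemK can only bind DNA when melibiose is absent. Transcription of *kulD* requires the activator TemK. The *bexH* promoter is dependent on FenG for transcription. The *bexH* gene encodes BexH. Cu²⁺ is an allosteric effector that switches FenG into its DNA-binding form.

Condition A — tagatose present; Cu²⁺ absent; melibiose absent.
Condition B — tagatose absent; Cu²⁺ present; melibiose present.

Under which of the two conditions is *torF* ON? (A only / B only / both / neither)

B only

Condition A:
Tagatose is present, so LomF is active.
Cu²⁺ is absent, so FenG is inactive.
Required activator FenG is absent, so *bexH* is not transcribed.
So BexH is not produced.
Melibiose is absent, so TemK is active.
No repressor is bound and TemK is active, so *kulD* is transcribed.
So KulD is produced and active.
With repressor LomF bound, *torF* is not transcribed.
→ *torF* is OFF in A.
Condition B:
Tagatose is absent, so LomF is inactive.
Cu²⁺ is present, so FenG is active.
No repressor is bound and FenG is active, so *bexH* is transcribed.
So BexH is produced and active.
Melibiose is present, so TemK is inactive.
Required activator TemK is absent, so *kulD* is not transcribed.
So KulD is not produced.
No repressor is bound and BexH is active, so *torF* is transcribed.
→ *torF* is ON in B.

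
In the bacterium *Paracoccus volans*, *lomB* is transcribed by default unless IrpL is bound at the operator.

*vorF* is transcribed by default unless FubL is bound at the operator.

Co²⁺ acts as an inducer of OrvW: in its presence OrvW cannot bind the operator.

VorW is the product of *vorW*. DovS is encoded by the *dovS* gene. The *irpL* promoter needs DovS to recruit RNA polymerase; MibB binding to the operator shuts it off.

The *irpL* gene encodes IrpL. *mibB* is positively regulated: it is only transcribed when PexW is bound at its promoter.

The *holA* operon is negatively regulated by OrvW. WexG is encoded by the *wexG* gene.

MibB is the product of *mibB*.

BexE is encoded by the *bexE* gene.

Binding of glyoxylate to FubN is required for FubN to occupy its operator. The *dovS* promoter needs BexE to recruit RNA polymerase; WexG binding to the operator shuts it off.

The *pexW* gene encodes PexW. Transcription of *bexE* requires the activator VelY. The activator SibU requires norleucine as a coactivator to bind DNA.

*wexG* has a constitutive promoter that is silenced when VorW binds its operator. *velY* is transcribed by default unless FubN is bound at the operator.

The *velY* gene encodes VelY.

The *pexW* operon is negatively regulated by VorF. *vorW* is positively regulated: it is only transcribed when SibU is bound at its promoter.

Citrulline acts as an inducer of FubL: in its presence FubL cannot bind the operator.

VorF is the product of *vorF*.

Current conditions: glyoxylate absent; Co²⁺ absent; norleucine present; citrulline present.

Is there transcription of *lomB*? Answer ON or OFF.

OFF

Glyoxylate is absent, so FubN is inactive.
With no repressor bound, *velY* is transcribed.
So VelY is produced and active.
No repressor is bound and VelY is active, so *bexE* is transcribed.
So BexE is produced and active.
Norleucine is present, so SibU is active.
No repressor is bound and SibU is active, so *vorW* is transcribed.
So VorW is produced and active.
With repressor VorW bound, *wexG* is not transcribed.
So WexG is not produced.
No repressor is bound and BexE is active, so *dovS* is transcribed.
So DovS is produced and active.
Citrulline is present, so FubL is inactive.
With no repressor bound, *vorF* is transcribed.
So VorF is produced and active.
With repressor VorF bound, *pexW* is not transcribed.
So PexW is not produced.
Required activator PexW is absent, so *mibB* is not transcribed.
So MibB is not produced.
No repressor is bound and DovS is active, so *irpL* is transcribed.
So IrpL is produced and active.
With repressor IrpL bound, *lomB* is not transcribed.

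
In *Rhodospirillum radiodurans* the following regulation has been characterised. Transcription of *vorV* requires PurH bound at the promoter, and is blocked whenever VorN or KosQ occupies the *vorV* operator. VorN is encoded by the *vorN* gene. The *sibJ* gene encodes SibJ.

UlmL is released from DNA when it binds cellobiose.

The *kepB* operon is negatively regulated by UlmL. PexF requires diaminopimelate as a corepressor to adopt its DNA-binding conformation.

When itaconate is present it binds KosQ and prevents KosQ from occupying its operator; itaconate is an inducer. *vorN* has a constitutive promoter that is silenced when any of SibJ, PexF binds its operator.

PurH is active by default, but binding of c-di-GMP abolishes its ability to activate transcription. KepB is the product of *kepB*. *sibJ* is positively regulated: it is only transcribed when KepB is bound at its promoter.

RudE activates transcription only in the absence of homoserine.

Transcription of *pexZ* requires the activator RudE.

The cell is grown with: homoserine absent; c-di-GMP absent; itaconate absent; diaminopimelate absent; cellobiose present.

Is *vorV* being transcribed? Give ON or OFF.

c-di-GMP is absent, so PurH is active.
Cellobiose is present, so UlmL is inactive.
With no repressor bound, *kepB* is transcribed.
So KepB is produced and active.
No repressor is bound and KepB is active, so *sibJ* is transcribed.
So SibJ is produced and active.
Diaminopimelate is absent, so PexF is inactive.
With repressor SibJ bound, *vorN* is not transcribed.
So VorN is not produced.
Itaconate is absent, so KosQ is active.
With repressor KosQ bound, *vorV* is not transcribed.

OFF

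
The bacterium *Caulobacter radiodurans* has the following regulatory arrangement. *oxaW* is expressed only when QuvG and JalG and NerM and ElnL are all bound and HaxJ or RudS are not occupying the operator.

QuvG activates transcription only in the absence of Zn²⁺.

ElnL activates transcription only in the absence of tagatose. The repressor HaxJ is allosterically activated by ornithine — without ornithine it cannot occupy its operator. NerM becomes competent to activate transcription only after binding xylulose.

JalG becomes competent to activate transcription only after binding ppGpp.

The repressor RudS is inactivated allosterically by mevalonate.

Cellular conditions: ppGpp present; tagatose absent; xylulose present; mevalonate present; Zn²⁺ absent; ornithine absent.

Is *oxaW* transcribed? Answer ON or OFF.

ON

Ornithine is absent, so HaxJ is inactive.
Zn²⁺ is absent, so QuvG is active.
ppGpp is present, so JalG is active.
Xylulose is present, so NerM is active.
Tagatose is absent, so ElnL is active.
Mevalonate is present, so RudS is inactive.
No repressor is bound and QuvG and JalG and NerM and ElnL are active, so *oxaW* is transcribed.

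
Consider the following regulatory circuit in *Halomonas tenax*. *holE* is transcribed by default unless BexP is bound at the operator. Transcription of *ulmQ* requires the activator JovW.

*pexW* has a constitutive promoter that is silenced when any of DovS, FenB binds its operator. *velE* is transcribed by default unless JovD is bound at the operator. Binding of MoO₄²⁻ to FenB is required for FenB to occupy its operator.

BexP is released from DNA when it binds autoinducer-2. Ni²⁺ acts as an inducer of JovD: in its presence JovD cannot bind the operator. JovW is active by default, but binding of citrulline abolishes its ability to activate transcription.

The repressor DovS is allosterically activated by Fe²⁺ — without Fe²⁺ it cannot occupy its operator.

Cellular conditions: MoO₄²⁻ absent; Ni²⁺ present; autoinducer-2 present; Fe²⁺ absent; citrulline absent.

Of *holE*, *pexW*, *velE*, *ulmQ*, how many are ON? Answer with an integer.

Autoinducer-2 is present, so BexP is inactive.
With no repressor bound, *holE* is transcribed.
→ *holE* is ON.
Fe²⁺ is absent, so DovS is inactive.
MoO₄²⁻ is absent, so FenB is inactive.
With no repressor bound, *pexW* is transcribed.
→ *pexW* is ON.
Ni²⁺ is present, so JovD is inactive.
With no repressor bound, *velE* is transcribed.
→ *velE* is ON.
Citrulline is absent, so JovW is active.
No repressor is bound and JovW is active, so *ulmQ* is transcribed.
→ *ulmQ* is ON.
4 of the 4 genes are transcribed.

4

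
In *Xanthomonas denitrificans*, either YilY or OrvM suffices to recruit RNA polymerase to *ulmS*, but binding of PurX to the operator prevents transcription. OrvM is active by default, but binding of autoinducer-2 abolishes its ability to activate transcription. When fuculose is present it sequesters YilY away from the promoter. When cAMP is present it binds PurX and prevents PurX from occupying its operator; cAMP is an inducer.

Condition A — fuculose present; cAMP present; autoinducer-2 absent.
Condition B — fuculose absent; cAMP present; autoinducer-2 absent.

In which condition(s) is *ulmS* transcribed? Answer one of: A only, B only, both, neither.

Condition A:
Fuculose is present, so YilY is inactive.
cAMP is present, so PurX is inactive.
Autoinducer-2 is absent, so OrvM is active.
Activator OrvM is present, so *ulmS* is transcribed.
→ *ulmS* is ON in A.
Condition B:
Fuculose is absent, so YilY is active.
cAMP is present, so PurX is inactive.
Autoinducer-2 is absent, so OrvM is active.
Activator YilY is present, so *ulmS* is transcribed.
→ *ulmS* is ON in B.

both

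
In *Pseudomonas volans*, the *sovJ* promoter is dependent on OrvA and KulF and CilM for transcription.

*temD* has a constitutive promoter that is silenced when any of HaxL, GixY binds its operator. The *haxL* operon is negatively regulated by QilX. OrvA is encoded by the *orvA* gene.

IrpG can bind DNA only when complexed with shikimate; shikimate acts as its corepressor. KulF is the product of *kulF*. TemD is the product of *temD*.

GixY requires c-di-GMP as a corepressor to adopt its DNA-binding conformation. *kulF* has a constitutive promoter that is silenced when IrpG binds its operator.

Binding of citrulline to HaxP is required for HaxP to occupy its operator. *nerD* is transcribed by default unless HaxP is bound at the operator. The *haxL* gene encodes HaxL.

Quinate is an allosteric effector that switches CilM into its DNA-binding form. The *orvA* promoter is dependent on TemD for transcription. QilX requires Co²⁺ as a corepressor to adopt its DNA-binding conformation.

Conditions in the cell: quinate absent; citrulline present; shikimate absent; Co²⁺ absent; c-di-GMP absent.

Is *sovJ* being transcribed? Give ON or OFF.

OFF

Co²⁺ is absent, so QilX is inactive.
With no repressor bound, *haxL* is transcribed.
So HaxL is produced and active.
c-di-GMP is absent, so GixY is inactive.
With repressor HaxL bound, *temD* is not transcribed.
So TemD is not produced.
Required activator TemD is absent, so *orvA* is not transcribed.
So OrvA is not produced.
Shikimate is absent, so IrpG is inactive.
With no repressor bound, *kulF* is transcribed.
So KulF is produced and active.
Quinate is absent, so CilM is inactive.
Required activator OrvA is absent, so *sovJ* is not transcribed.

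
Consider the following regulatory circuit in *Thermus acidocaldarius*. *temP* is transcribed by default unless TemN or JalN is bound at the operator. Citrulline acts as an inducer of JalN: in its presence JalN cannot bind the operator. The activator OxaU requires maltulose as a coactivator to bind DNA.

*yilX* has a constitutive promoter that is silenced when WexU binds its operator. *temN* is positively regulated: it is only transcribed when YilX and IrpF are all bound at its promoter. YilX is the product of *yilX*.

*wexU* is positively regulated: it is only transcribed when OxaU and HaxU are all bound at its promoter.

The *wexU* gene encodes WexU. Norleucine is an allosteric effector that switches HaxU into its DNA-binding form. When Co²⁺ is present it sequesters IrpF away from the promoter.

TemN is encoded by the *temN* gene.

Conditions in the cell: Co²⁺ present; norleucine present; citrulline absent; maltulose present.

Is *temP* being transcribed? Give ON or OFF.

Maltulose is present, so OxaU is active.
Norleucine is present, so HaxU is active.
No repressor is bound and OxaU and HaxU are active, so *wexU* is transcribed.
So WexU is produced and active.
With repressor WexU bound, *yilX* is not transcribed.
So YilX is not produced.
Co²⁺ is present, so IrpF is inactive.
Required activator YilX is absent, so *temN* is not transcribed.
So TemN is not produced.
Citrulline is absent, so JalN is active.
With repressor JalN bound, *temP* is not transcribed.

OFF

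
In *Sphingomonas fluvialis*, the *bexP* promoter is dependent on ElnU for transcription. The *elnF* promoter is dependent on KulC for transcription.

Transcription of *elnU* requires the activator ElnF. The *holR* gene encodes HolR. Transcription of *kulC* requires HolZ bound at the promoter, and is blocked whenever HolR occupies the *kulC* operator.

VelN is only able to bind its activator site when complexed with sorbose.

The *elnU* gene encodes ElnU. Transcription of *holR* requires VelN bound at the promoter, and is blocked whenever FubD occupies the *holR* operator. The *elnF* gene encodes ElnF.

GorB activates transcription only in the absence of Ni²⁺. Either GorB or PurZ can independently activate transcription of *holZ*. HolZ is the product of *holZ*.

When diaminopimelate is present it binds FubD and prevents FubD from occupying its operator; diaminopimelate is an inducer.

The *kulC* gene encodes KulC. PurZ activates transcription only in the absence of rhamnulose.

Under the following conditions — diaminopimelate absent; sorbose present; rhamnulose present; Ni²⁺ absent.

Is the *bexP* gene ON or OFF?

Sorbose is present, so VelN is active.
Diaminopimelate is absent, so FubD is active.
With repressor FubD bound, *holR* is not transcribed.
So HolR is not produced.
Ni²⁺ is absent, so GorB is active.
Rhamnulose is present, so PurZ is inactive.
Activator GorB is present, so *holZ* is transcribed.
So HolZ is produced and active.
No repressor is bound and HolZ is active, so *kulC* is transcribed.
So KulC is produced and active.
No repressor is bound and KulC is active, so *elnF* is transcribed.
So ElnF is produced and active.
No repressor is bound and ElnF is active, so *elnU* is transcribed.
So ElnU is produced and active.
No repressor is bound and ElnU is active, so *bexP* is transcribed.

ON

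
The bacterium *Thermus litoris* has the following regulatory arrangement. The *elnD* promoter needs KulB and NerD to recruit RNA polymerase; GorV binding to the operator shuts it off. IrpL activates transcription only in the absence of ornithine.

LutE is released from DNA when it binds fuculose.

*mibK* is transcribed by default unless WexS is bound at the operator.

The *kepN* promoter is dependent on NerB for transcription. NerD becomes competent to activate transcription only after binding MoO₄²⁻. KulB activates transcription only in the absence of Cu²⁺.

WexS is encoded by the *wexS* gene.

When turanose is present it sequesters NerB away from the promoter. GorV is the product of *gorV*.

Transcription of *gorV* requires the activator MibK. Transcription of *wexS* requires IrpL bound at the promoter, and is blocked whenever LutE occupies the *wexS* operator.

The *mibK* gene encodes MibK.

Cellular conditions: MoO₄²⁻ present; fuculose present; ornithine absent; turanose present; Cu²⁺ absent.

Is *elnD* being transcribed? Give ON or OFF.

Cu²⁺ is absent, so KulB is active.
Fuculose is present, so LutE is inactive.
Ornithine is absent, so IrpL is active.
No repressor is bound and IrpL is active, so *wexS* is transcribed.
So WexS is produced and active.
With repressor WexS bound, *mibK* is not transcribed.
So MibK is not produced.
Required activator MibK is absent, so *gorV* is not transcribed.
So GorV is not produced.
MoO₄²⁻ is present, so NerD is active.
No repressor is bound and KulB and NerD are active, so *elnD* is transcribed.

ON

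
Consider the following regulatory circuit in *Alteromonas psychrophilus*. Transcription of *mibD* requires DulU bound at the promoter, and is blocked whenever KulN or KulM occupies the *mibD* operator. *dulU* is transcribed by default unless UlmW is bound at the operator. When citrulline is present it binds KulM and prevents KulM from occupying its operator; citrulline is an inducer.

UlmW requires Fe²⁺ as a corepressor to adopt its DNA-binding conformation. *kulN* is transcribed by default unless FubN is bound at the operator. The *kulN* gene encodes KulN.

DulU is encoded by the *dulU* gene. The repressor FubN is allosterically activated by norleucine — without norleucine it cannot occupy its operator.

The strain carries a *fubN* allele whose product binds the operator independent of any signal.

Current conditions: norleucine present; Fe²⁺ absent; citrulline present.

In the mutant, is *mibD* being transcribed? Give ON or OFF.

ON

Fe²⁺ is absent, so UlmW is inactive.
With no repressor bound, *dulU* is transcribed.
So DulU is produced and active.
FubN is constitutively active in this strain.
With repressor FubN bound, *kulN* is not transcribed.
So KulN is not produced.
Citrulline is present, so KulM is inactive.
No repressor is bound and DulU is active, so *mibD* is transcribed.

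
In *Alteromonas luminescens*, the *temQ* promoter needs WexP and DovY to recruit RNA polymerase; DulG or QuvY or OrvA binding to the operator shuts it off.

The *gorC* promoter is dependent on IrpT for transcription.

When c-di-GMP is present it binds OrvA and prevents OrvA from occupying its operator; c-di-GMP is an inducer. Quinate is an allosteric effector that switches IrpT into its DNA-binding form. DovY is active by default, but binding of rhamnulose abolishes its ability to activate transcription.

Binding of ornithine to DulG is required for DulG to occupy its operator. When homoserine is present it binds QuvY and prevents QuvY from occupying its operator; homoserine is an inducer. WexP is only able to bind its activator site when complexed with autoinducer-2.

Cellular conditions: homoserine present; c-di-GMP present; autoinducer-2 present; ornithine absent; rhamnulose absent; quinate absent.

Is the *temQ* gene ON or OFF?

ON

Ornithine is absent, so DulG is inactive.
Autoinducer-2 is present, so WexP is active.
Homoserine is present, so QuvY is inactive.
c-di-GMP is present, so OrvA is inactive.
Rhamnulose is absent, so DovY is active.
No repressor is bound and WexP and DovY are active, so *temQ* is transcribed.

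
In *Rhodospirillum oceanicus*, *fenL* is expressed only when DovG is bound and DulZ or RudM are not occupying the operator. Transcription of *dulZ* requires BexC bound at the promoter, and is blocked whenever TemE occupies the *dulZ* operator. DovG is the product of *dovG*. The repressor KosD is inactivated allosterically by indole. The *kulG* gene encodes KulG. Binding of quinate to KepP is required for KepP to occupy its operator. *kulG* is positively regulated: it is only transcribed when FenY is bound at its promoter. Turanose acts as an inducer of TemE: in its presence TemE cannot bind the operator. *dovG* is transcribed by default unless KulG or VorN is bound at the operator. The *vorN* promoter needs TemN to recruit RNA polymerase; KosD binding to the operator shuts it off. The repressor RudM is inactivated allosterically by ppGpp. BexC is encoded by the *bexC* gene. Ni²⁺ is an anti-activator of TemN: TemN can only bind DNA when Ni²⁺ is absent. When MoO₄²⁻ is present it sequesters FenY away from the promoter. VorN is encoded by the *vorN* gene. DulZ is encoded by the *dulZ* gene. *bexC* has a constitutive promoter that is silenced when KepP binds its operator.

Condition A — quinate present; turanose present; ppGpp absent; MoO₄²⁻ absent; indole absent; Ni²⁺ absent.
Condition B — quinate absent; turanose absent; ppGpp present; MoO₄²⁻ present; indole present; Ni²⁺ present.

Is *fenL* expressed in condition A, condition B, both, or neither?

B only

Condition A:
Quinate is present, so KepP is active.
With repressor KepP bound, *bexC* is not transcribed.
So BexC is not produced.
Turanose is present, so TemE is inactive.
Required activator BexC is absent, so *dulZ* is not transcribed.
So DulZ is not produced.
ppGpp is absent, so RudM is active.
MoO₄²⁻ is absent, so FenY is active.
No repressor is bound and FenY is active, so *kulG* is transcribed.
So KulG is produced and active.
Indole is absent, so KosD is active.
Ni²⁺ is absent, so TemN is active.
With repressor KosD bound, *vorN* is not transcribed.
So VorN is not produced.
With repressor KulG bound, *dovG* is not transcribed.
So DovG is not produced.
With repressor RudM bound, *fenL* is not transcribed.
→ *fenL* is OFF in A.
Condition B:
Quinate is absent, so KepP is inactive.
With no repressor bound, *bexC* is transcribed.
So BexC is produced and active.
Turanose is absent, so TemE is active.
With repressor TemE bound, *dulZ* is not transcribed.
So DulZ is not produced.
ppGpp is present, so RudM is inactive.
MoO₄²⁻ is present, so FenY is inactive.
Required activator FenY is absent, so *kulG* is not transcribed.
So KulG is not produced.
Indole is present, so KosD is inactive.
Ni²⁺ is present, so TemN is inactive.
Required activator TemN is absent, so *vorN* is not transcribed.
So VorN is not produced.
With no repressor bound, *dovG* is transcribed.
So DovG is produced and active.
No repressor is bound and DovG is active, so *fenL* is transcribed.
→ *fenL* is ON in B.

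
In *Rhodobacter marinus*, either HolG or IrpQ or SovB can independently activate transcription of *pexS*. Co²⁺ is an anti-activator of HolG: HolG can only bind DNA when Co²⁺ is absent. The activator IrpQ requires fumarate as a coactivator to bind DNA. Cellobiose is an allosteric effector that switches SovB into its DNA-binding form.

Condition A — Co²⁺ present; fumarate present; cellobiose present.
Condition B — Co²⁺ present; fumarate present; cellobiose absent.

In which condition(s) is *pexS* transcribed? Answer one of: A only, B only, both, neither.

Condition A:
Co²⁺ is present, so HolG is inactive.
Fumarate is present, so IrpQ is active.
Cellobiose is present, so SovB is active.
Activator IrpQ is present, so *pexS* is transcribed.
→ *pexS* is ON in A.
Condition B:
Co²⁺ is present, so HolG is inactive.
Fumarate is present, so IrpQ is active.
Cellobiose is absent, so SovB is inactive.
Activator IrpQ is present, so *pexS* is transcribed.
→ *pexS* is ON in B.

both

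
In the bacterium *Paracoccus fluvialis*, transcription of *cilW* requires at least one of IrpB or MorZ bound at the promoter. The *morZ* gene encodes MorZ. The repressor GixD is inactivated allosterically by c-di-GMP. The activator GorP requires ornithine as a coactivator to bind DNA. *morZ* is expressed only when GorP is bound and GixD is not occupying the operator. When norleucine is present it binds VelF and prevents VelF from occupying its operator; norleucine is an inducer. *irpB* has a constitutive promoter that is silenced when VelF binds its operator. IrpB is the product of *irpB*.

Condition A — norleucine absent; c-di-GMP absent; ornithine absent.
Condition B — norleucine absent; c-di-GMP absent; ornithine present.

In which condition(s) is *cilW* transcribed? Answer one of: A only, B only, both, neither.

Condition A:
Norleucine is absent, so VelF is active.
With repressor VelF bound, *irpB* is not transcribed.
So IrpB is not produced.
c-di-GMP is absent, so GixD is active.
Ornithine is absent, so GorP is inactive.
With repressor GixD bound, *morZ* is not transcribed.
So MorZ is not produced.
No activator is available at the *cilW* promoter, so *cilW* is not transcribed.
→ *cilW* is OFF in A.
Condition B:
Norleucine is absent, so VelF is active.
With repressor VelF bound, *irpB* is not transcribed.
So IrpB is not produced.
c-di-GMP is absent, so GixD is active.
Ornithine is present, so GorP is active.
With repressor GixD bound, *morZ* is not transcribed.
So MorZ is not produced.
No activator is available at the *cilW* promoter, so *cilW* is not transcribed.
→ *cilW* is OFF in B.

neither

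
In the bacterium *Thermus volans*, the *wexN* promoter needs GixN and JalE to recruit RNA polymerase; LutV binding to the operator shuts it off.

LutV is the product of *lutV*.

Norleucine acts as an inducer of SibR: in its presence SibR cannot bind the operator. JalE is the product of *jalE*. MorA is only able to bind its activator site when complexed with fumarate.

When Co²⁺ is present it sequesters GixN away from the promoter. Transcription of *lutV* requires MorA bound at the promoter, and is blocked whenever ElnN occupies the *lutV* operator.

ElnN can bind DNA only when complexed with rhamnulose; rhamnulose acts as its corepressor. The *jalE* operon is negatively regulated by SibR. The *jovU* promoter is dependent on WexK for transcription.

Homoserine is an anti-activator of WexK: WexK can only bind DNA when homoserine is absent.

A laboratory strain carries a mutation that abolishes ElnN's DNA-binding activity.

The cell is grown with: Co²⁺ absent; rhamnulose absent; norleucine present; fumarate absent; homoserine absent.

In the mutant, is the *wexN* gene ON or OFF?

Co²⁺ is absent, so GixN is active.
ElnN is non-functional in this strain, so it has no effect.
Fumarate is absent, so MorA is inactive.
Required activator MorA is absent, so *lutV* is not transcribed.
So LutV is not produced.
Norleucine is present, so SibR is inactive.
With no repressor bound, *jalE* is transcribed.
So JalE is produced and active.
No repressor is bound and GixN and JalE are active, so *wexN* is transcribed.

ON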